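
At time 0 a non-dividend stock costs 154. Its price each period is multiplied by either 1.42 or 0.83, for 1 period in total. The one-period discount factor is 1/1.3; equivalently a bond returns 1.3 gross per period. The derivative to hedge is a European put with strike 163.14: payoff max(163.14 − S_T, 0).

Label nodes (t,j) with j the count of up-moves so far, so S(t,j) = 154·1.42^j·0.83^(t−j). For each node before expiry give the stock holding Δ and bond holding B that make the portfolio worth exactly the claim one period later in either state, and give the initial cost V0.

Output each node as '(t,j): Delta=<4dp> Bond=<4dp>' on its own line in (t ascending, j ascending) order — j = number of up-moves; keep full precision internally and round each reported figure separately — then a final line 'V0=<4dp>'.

Risk-neutral probability p* = (R−d)/(u−d) = (1.3−0.83)/(1.42−0.83) = 0.7966.
Payoff layer (t=1): V(1,0)=35.3200, V(1,1)=0.0000
Node (0,0) S=154.0000: V=(p*·0.0000+(1−p*)·35.3200)/1.3=5.5259; Δ=(0.0000−35.3200)/(218.6800−127.8200)=-0.3887; B=V−Δ·S=65.3904
Root portfolio cost Δ·154+B reproduces V0=5.5259.

(0,0): Delta=-0.3887 Bond=65.3904
V0=5.5259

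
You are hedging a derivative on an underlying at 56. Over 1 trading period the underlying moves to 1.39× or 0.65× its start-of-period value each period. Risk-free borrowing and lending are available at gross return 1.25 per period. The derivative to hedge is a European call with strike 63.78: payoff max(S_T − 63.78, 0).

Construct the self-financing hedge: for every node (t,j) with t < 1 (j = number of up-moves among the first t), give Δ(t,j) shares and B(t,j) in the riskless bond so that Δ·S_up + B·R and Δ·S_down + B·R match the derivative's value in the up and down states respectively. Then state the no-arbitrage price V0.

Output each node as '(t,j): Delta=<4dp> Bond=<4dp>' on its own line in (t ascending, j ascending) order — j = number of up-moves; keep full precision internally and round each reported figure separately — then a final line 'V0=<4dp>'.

(0,0): Delta=0.3393 Bond=-9.8800
V0=9.1200

Risk-neutral probability p* = (R−d)/(u−d) = (1.25−0.65)/(1.39−0.65) = 0.8108.
Terminal payoffs: V(1,0)=0.0000, V(1,1)=14.0600
  t=0,j=0: stock 56.0000 → up 77.8400 (V=14.0600), down 36.4000 (V=0.0000). Price 9.1200; hedge Δ=0.3393, bond B=-9.8800.
Each (Δ,B) replicates both successor values, so the strategy is self-financing and V0 is arbitrage-free.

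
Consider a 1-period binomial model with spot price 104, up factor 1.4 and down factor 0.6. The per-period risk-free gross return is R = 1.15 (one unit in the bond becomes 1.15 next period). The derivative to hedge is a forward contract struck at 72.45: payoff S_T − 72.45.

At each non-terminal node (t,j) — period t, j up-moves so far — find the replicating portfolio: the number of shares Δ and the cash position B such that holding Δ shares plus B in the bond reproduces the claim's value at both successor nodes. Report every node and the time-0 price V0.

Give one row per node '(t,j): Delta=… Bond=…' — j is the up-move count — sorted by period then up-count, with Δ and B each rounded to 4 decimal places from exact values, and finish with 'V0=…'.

The replicating-portfolio and risk-neutral prices coincide; use p* = (1.15−0.6)/(1.4−0.6) = 0.6875 for the latter.
Terminal values V(1,·): V(1,0)=-10.0500, V(1,1)=73.1500
(0,0): S=104.0000. Δ = (V_up−V_dn)/(S_up−S_dn) = (73.1500−-10.0500)/(145.6000−62.4000) = 1.0000. V = [p*·73.1500 + (1−p*)·-10.0500]/1.15 = 41.0000. B = V − Δ·S = -63.0000.
Each (Δ,B) replicates both successor values, so the strategy is self-financing and V0 is arbitrage-free.

(0,0): Delta=1.0000 Bond=-63.0000
V0=41.0000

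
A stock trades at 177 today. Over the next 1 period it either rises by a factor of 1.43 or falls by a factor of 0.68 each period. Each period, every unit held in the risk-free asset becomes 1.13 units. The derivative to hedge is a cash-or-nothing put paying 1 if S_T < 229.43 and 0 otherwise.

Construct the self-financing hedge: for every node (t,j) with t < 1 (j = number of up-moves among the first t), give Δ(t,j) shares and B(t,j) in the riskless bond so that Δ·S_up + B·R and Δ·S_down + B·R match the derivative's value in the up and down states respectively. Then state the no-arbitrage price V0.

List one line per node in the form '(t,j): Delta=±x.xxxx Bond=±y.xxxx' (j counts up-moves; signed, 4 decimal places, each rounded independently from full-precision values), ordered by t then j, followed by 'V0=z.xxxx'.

Since d<R<u, set p* = (R−d)/(u−d) = 0.6000; price each node as the discounted p*-expectation of its children.
At expiry t=1: V(1,0)=1.0000, V(1,1)=0.0000
  t=0,j=0: stock 177.0000 → up 253.1100 (V=0.0000), down 120.3600 (V=1.0000). Price 0.3540; hedge Δ=-0.0075, bond B=1.6873.
Check: Δ(0,0)·S0 + B(0,0) = 0.3540 = V0.

(0,0): Delta=-0.0075 Bond=1.6873
V0=0.3540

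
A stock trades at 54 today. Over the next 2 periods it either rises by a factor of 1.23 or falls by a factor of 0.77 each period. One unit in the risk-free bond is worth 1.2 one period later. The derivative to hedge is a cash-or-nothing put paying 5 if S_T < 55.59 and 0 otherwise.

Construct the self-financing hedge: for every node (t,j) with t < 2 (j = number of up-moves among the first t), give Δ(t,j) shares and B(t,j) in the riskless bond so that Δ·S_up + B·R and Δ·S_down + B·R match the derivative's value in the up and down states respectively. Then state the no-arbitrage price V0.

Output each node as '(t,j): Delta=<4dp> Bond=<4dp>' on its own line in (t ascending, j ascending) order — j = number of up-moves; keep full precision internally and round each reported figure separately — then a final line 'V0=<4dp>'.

(0,0): Delta=-0.1568 Bond=8.9054
(1,0): Delta=0.0000 Bond=4.1667
(1,1): Delta=-0.1636 Bond=11.1413
V0=0.4381

Risk-neutral probability p* = (R−d)/(u−d) = (1.2−0.77)/(1.23−0.77) = 0.9348.
Terminal payoffs: V(2,0)=5.0000, V(2,1)=5.0000, V(2,2)=0.0000
Node (1,0) S=41.5800: V=(p*·5.0000+(1−p*)·5.0000)/1.2=4.1667; Δ=(5.0000−5.0000)/(51.1434−32.0166)=0.0000; B=V−Δ·S=4.1667
Node (1,1) S=66.4200: V=(p*·0.0000+(1−p*)·5.0000)/1.2=0.2717; Δ=(0.0000−5.0000)/(81.6966−51.1434)=-0.1636; B=V−Δ·S=11.1413
Node (0,0) S=54.0000: V=(p*·0.2717+(1−p*)·4.1667)/1.2=0.4381; Δ=(0.2717−4.1667)/(66.4200−41.5800)=-0.1568; B=V−Δ·S=8.9054
Check: Δ(0,0)·S0 + B(0,0) = 0.4381 = V0.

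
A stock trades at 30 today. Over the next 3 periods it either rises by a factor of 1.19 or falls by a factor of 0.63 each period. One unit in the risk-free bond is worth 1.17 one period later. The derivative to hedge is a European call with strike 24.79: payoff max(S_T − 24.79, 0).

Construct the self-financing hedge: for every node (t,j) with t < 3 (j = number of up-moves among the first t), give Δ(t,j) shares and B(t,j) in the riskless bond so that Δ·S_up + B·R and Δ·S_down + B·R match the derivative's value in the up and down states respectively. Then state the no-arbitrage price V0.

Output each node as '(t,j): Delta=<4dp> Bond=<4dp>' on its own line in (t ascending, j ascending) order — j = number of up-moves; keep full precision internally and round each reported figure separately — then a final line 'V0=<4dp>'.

Risk-neutral probability p* = (R−d)/(u−d) = (1.17−0.63)/(1.19−0.63) = 0.9643.
Terminal values V(3,·): V(3,0)=0.0000, V(3,1)=0.0000, V(3,2)=1.9743, V(3,3)=25.7648
(2,0): S=11.9070. Δ = (V_up−V_dn)/(S_up−S_dn) = (0.0000−0.0000)/(14.1693−7.5014) = 0.0000. V = [p*·0.0000 + (1−p*)·0.0000]/1.17 = 0.0000. B = V − Δ·S = 0.0000.
(2,1): S=22.4910. Δ = (V_up−V_dn)/(S_up−S_dn) = (1.9743−0.0000)/(26.7643−14.1693) = 0.1568. V = [p*·1.9743 + (1−p*)·0.0000]/1.17 = 1.6272. B = V − Δ·S = -1.8984.
(2,2): S=42.4830. Δ = (V_up−V_dn)/(S_up−S_dn) = (25.7648−1.9743)/(50.5548−26.7643) = 1.0000. V = [p*·25.7648 + (1−p*)·1.9743]/1.17 = 21.2950. B = V − Δ·S = -21.1880.
(1,0): S=18.9000. Δ = (V_up−V_dn)/(S_up−S_dn) = (1.6272−0.0000)/(22.4910−11.9070) = 0.1537. V = [p*·1.6272 + (1−p*)·0.0000]/1.17 = 1.3411. B = V − Δ·S = -1.5646.
(1,1): S=35.7000. Δ = (V_up−V_dn)/(S_up−S_dn) = (21.2950−1.6272)/(42.4830−22.4910) = 0.9838. V = [p*·21.2950 + (1−p*)·1.6272]/1.17 = 17.6005. B = V − Δ·S = -17.5206.
(0,0): S=30.0000. Δ = (V_up−V_dn)/(S_up−S_dn) = (17.6005−1.3411)/(35.7000−18.9000) = 0.9678. V = [p*·17.6005 + (1−p*)·1.3411]/1.17 = 14.5468. B = V − Δ·S = -14.4878.
The time-0 hedge costs 14.5468, which is the no-arbitrage price.

(0,0): Delta=0.9678 Bond=-14.4878
(1,0): Delta=0.1537 Bond=-1.5646
(1,1): Delta=0.9838 Bond=-17.5206
(2,0): Delta=0.0000 Bond=0.0000
(2,1): Delta=0.1568 Bond=-1.8984
(2,2): Delta=1.0000 Bond=-21.1880
V0=14.5468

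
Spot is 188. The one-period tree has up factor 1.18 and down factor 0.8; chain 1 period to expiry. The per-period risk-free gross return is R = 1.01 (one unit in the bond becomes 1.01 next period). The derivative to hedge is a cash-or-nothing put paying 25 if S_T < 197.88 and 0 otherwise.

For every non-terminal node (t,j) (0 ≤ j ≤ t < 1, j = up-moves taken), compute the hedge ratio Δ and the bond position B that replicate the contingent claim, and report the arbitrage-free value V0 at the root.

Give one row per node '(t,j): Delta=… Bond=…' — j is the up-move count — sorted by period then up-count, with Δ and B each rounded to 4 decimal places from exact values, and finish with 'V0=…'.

Risk-neutral probability p* = (R−d)/(u−d) = (1.01−0.8)/(1.18−0.8) = 0.5526.
At expiry t=1: V(1,0)=25.0000, V(1,1)=0.0000
Node (0,0) S=188.0000: V=(p*·0.0000+(1−p*)·25.0000)/1.01=11.0735; Δ=(0.0000−25.0000)/(221.8400−150.4000)=-0.3499; B=V−Δ·S=76.8629
The time-0 hedge costs 11.0735, which is the no-arbitrage price.

(0,0): Delta=-0.3499 Bond=76.8629
V0=11.0735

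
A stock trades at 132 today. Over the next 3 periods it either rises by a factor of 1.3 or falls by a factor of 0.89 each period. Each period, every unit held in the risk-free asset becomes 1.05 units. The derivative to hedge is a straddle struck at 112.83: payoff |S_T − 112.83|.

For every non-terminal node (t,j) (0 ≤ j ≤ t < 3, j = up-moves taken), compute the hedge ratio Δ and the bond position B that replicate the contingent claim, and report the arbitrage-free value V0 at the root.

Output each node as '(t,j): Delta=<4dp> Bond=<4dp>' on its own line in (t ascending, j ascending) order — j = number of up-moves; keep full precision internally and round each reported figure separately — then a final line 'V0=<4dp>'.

(0,0): Delta=0.7536 Bond=-57.1923
(1,0): Delta=0.5232 Bond=-32.9874
(1,1): Delta=1.0000 Bond=-102.3401
(2,0): Delta=0.0775 Bond=11.9683
(2,1): Delta=1.0000 Bond=-107.4571
(2,2): Delta=1.0000 Bond=-107.4571
V0=42.2783

Since d<R<u, set p* = (R−d)/(u−d) = 0.3902; price each node as the discounted p*-expectation of its children.
Payoff layer (t=3): V(3,0)=19.7741, V(3,1)=23.0944, V(3,2)=85.7112, V(3,3)=177.1740
  t=2,j=0: stock 104.5572 → up 135.9244 (V=23.0944), down 93.0559 (V=19.7741). Price 20.0665; hedge Δ=0.0775, bond B=11.9683.
  t=2,j=1: stock 152.7240 → up 198.5412 (V=85.7112), down 135.9244 (V=23.0944). Price 45.2669; hedge Δ=1.0000, bond B=-107.4571.
  t=2,j=2: stock 223.0800 → up 290.0040 (V=177.1740), down 198.5412 (V=85.7112). Price 115.6229; hedge Δ=1.0000, bond B=-107.4571.
  t=1,j=0: stock 117.4800 → up 152.7240 (V=45.2669), down 104.5572 (V=20.0665). Price 28.4769; hedge Δ=0.5232, bond B=-32.9874.
  t=1,j=1: stock 171.6000 → up 223.0800 (V=115.6229), down 152.7240 (V=45.2669). Price 69.2599; hedge Δ=1.0000, bond B=-102.3401.
  t=0,j=0: stock 132.0000 → up 171.6000 (V=69.2599), down 117.4800 (V=28.4769). Price 42.2783; hedge Δ=0.7536, bond B=-57.1923.
Each (Δ,B) replicates both successor values, so the strategy is self-financing and V0 is arbitrage-free.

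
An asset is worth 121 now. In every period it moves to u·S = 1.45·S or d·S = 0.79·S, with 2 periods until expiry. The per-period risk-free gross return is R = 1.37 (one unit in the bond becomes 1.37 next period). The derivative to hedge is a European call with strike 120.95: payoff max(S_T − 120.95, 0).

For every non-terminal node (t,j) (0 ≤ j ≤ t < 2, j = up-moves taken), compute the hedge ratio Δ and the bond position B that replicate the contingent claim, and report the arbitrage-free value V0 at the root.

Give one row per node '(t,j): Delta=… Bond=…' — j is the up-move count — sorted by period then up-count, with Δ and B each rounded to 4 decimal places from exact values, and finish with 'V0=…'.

(0,0): Delta=0.9497 Bond=-57.9951
(1,0): Delta=0.2798 Bond=-15.4256
(1,1): Delta=1.0000 Bond=-88.2847
V0=56.9143

Since d<R<u, set p* = (R−d)/(u−d) = 0.8788; price each node as the discounted p*-expectation of its children.
Payoff layer (t=2): V(2,0)=0.0000, V(2,1)=17.6555, V(2,2)=133.4525
  t=1,j=0: stock 95.5900 → up 138.6055 (V=17.6555), down 75.5161 (V=0.0000). Price 11.3251; hedge Δ=0.2798, bond B=-15.4256.
  t=1,j=1: stock 175.4500 → up 254.4025 (V=133.4525), down 138.6055 (V=17.6555). Price 87.1653; hedge Δ=1.0000, bond B=-88.2847.
  t=0,j=0: stock 121.0000 → up 175.4500 (V=87.1653), down 95.5900 (V=11.3251). Price 56.9143; hedge Δ=0.9497, bond B=-57.9951.
Root portfolio cost Δ·121+B reproduces V0=56.9143.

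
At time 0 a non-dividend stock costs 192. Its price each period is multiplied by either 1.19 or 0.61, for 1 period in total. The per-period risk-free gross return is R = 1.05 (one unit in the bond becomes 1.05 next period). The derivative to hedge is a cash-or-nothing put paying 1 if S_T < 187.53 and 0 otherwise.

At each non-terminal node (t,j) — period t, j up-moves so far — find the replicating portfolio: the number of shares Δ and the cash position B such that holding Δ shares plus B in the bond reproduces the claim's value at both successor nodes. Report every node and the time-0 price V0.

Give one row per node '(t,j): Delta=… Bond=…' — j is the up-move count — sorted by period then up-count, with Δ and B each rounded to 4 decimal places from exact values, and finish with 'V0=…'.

Since d<R<u, set p* = (R−d)/(u−d) = 0.7586; price each node as the discounted p*-expectation of its children.
Terminal payoffs: V(1,0)=1.0000, V(1,1)=0.0000
(0,0): S=192.0000. Δ = (V_up−V_dn)/(S_up−S_dn) = (0.0000−1.0000)/(228.4800−117.1200) = -0.0090. V = [p*·0.0000 + (1−p*)·1.0000]/1.05 = 0.2299. B = V − Δ·S = 1.9540.
Root portfolio cost Δ·192+B reproduces V0=0.2299.

(0,0): Delta=-0.0090 Bond=1.9540
V0=0.2299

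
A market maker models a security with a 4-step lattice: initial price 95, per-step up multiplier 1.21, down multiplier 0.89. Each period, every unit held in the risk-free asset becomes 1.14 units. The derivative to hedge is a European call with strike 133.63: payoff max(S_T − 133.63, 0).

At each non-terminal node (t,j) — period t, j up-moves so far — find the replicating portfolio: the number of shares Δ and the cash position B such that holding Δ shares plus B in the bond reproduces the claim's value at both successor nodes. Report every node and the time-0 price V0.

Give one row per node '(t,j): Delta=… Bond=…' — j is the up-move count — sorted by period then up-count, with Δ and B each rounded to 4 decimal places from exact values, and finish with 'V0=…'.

Since d<R<u, set p* = (R−d)/(u−d) = 0.7812; price each node as the discounted p*-expectation of its children.
Terminal values V(4,·): V(4,0)=0.0000, V(4,1)=0.0000, V(4,2)=0.0000, V(4,3)=16.1555, V(4,4)=70.0109
Node (3,0) S=66.9721: V=(p*·0.0000+(1−p*)·0.0000)/1.14=0.0000; Δ=(0.0000−0.0000)/(81.0362−59.6051)=0.0000; B=V−Δ·S=0.0000
Node (3,1) S=91.0519: V=(p*·0.0000+(1−p*)·0.0000)/1.14=0.0000; Δ=(0.0000−0.0000)/(110.1728−81.0362)=0.0000; B=V−Δ·S=0.0000
Node (3,2) S=123.7897: V=(p*·16.1555+(1−p*)·0.0000)/1.14=11.0715; Δ=(16.1555−0.0000)/(149.7855−110.1728)=0.4078; B=V−Δ·S=-39.4144
Node (3,3) S=168.2983: V=(p*·70.0109+(1−p*)·16.1555)/1.14=51.0790; Δ=(70.0109−16.1555)/(203.6409−149.7855)=1.0000; B=V−Δ·S=-117.2193
Node (2,0) S=75.2495: V=(p*·0.0000+(1−p*)·0.0000)/1.14=0.0000; Δ=(0.0000−0.0000)/(91.0519−66.9721)=0.0000; B=V−Δ·S=0.0000
Node (2,1) S=102.3055: V=(p*·11.0715+(1−p*)·0.0000)/1.14=7.5874; Δ=(11.0715−0.0000)/(123.7897−91.0519)=0.3382; B=V−Δ·S=-27.0110
Node (2,2) S=139.0895: V=(p*·51.0790+(1−p*)·11.0715)/1.14=37.1293; Δ=(51.0790−11.0715)/(168.2983−123.7897)=0.8989; B=V−Δ·S=-87.8943
Node (1,0) S=84.5500: V=(p*·7.5874+(1−p*)·0.0000)/1.14=5.1997; Δ=(7.5874−0.0000)/(102.3055−75.2495)=0.2804; B=V−Δ·S=-18.5108
Node (1,1) S=114.9500: V=(p*·37.1293+(1−p*)·7.5874)/1.14=26.9008; Δ=(37.1293−7.5874)/(139.0895−102.3055)=0.8031; B=V−Δ·S=-65.4176
Node (0,0) S=95.0000: V=(p*·26.9008+(1−p*)·5.1997)/1.14=19.4331; Δ=(26.9008−5.1997)/(114.9500−84.5500)=0.7139; B=V−Δ·S=-48.3831
The time-0 hedge costs 19.4331, which is the no-arbitrage price.

(0,0): Delta=0.7139 Bond=-48.3831
(1,0): Delta=0.2804 Bond=-18.5108
(1,1): Delta=0.8031 Bond=-65.4176
(2,0): Delta=0.0000 Bond=0.0000
(2,1): Delta=0.3382 Bond=-27.0110
(2,2): Delta=0.8989 Bond=-87.8943
(3,0): Delta=0.0000 Bond=0.0000
(3,1): Delta=0.0000 Bond=0.0000
(3,2): Delta=0.4078 Bond=-39.4144
(3,3): Delta=1.0000 Bond=-117.2193
V0=19.4331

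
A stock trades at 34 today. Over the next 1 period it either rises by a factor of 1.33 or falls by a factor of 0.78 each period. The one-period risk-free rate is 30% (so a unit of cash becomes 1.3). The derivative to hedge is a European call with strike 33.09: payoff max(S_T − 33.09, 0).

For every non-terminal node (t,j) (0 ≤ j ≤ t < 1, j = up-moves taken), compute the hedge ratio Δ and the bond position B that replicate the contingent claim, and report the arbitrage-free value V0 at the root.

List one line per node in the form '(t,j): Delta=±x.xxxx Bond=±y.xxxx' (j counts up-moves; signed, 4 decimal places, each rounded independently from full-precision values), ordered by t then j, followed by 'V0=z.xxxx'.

(0,0): Delta=0.6487 Bond=-13.2327
V0=8.8218

The replicating-portfolio and risk-neutral prices coincide; use p* = (1.3−0.78)/(1.33−0.78) = 0.9455 for the latter.
Payoff layer (t=1): V(1,0)=0.0000, V(1,1)=12.1300
Node (0,0) S=34.0000: V=(p*·12.1300+(1−p*)·0.0000)/1.3=8.8218; Δ=(12.1300−0.0000)/(45.2200−26.5200)=0.6487; B=V−Δ·S=-13.2327
Check: Δ(0,0)·S0 + B(0,0) = 8.8218 = V0.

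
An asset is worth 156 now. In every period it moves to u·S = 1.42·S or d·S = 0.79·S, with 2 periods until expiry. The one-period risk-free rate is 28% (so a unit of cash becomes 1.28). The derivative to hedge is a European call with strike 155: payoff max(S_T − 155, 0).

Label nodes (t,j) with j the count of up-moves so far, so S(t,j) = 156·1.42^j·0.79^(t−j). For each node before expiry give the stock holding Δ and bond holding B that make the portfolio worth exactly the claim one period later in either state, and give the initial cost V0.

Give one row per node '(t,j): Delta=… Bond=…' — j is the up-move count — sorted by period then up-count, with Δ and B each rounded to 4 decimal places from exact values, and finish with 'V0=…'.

Since d<R<u, set p* = (R−d)/(u−d) = 0.7778; price each node as the discounted p*-expectation of its children.
At expiry t=2: V(2,0)=0.0000, V(2,1)=20.0008, V(2,2)=159.5584
Node (1,0) S=123.2400: V=(p*·20.0008+(1−p*)·0.0000)/1.28=12.1533; Δ=(20.0008−0.0000)/(175.0008−97.3596)=0.2576; B=V−Δ·S=-19.5940
Node (1,1) S=221.5200: V=(p*·159.5584+(1−p*)·20.0008)/1.28=100.4263; Δ=(159.5584−20.0008)/(314.5584−175.0008)=1.0000; B=V−Δ·S=-121.0938
Node (0,0) S=156.0000: V=(p*·100.4263+(1−p*)·12.1533)/1.28=63.1328; Δ=(100.4263−12.1533)/(221.5200−123.2400)=0.8982; B=V−Δ·S=-76.9830
Self-financing check: at every node Δ·S+B equals the discounted successor values.

(0,0): Delta=0.8982 Bond=-76.9830
(1,0): Delta=0.2576 Bond=-19.5940
(1,1): Delta=1.0000 Bond=-121.0937
V0=63.1328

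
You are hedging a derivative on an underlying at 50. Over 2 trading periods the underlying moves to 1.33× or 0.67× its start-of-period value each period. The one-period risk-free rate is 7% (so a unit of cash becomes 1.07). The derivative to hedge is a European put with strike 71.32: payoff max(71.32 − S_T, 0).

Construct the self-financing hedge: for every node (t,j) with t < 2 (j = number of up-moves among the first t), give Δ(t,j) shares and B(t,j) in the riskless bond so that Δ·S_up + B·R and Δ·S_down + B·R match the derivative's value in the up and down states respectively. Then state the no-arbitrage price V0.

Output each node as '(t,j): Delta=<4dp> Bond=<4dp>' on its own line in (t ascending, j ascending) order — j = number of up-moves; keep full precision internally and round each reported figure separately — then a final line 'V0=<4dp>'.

(0,0): Delta=-0.7061 Bond=53.0911
(1,0): Delta=-1.0000 Bond=66.6542
(1,1): Delta=-0.6098 Bond=50.4070
V0=17.7877

Under the risk-neutral measure, an up-move has probability p* = (R−d)/(u−d) = 0.6061 and values discount at R = 1.07.
Terminal payoffs: V(2,0)=48.8750, V(2,1)=26.7650, V(2,2)=0.0000
Node (1,0) S=33.5000: V=(p*·26.7650+(1−p*)·48.8750)/1.07=33.1542; Δ=(26.7650−48.8750)/(44.5550−22.4450)=-1.0000; B=V−Δ·S=66.6542
Node (1,1) S=66.5000: V=(p*·0.0000+(1−p*)·26.7650)/1.07=9.8540; Δ=(0.0000−26.7650)/(88.4450−44.5550)=-0.6098; B=V−Δ·S=50.4070
Node (0,0) S=50.0000: V=(p*·9.8540+(1−p*)·33.1542)/1.07=17.7877; Δ=(9.8540−33.1542)/(66.5000−33.5000)=-0.7061; B=V−Δ·S=53.0911
Root portfolio cost Δ·50+B reproduces V0=17.7877.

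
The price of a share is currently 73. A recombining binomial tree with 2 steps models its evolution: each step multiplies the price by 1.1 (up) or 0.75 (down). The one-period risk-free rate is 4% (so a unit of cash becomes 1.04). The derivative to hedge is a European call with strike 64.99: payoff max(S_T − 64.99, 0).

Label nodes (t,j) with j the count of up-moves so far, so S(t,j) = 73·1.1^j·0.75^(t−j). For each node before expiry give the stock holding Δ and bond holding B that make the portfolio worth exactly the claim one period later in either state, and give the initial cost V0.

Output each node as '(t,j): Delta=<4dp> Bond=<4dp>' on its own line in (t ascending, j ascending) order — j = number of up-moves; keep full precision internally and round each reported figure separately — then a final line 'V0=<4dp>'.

Under the risk-neutral measure, an up-move has probability p* = (R−d)/(u−d) = 0.8286 and values discount at R = 1.04.
Terminal values V(2,·): V(2,0)=0.0000, V(2,1)=0.0000, V(2,2)=23.3400
Node (1,0) S=54.7500: V=(p*·0.0000+(1−p*)·0.0000)/1.04=0.0000; Δ=(0.0000−0.0000)/(60.2250−41.0625)=0.0000; B=V−Δ·S=0.0000
Node (1,1) S=80.3000: V=(p*·23.3400+(1−p*)·0.0000)/1.04=18.5951; Δ=(23.3400−0.0000)/(88.3300−60.2250)=0.8305; B=V−Δ·S=-48.0907
Node (0,0) S=73.0000: V=(p*·18.5951+(1−p*)·0.0000)/1.04=14.8147; Δ=(18.5951−0.0000)/(80.3000−54.7500)=0.7278; B=V−Δ·S=-38.3140
The time-0 hedge costs 14.8147, which is the no-arbitrage price.

(0,0): Delta=0.7278 Bond=-38.3140
(1,0): Delta=0.0000 Bond=0.0000
(1,1): Delta=0.8305 Bond=-48.0907
V0=14.8147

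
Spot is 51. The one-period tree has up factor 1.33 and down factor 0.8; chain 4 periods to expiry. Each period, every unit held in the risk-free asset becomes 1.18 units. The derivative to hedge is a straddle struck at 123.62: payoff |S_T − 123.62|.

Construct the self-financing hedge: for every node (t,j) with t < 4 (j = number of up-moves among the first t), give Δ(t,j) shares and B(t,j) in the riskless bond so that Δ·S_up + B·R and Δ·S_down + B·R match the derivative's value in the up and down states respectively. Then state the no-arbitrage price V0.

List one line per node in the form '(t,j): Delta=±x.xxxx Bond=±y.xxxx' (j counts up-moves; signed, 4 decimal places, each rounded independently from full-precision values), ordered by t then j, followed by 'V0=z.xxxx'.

(0,0): Delta=-0.4031 Bond=43.1246
(1,0): Delta=-1.0000 Bond=75.2389
(1,1): Delta=-0.2614 Bond=41.2744
(2,0): Delta=-1.0000 Bond=88.7820
(2,1): Delta=-1.0000 Bond=88.7820
(2,2): Delta=-0.0861 Bond=32.8835
(3,0): Delta=-1.0000 Bond=104.7627
(3,1): Delta=-1.0000 Bond=104.7627
(3,2): Delta=-1.0000 Bond=104.7627
(3,3): Delta=0.1309 Bond=12.7656
V0=22.5645

Since d<R<u, set p* = (R−d)/(u−d) = 0.7170; price each node as the discounted p*-expectation of its children.
Payoff layer (t=4): V(4,0)=102.7304, V(4,1)=88.8910, V(4,2)=65.8831, V(4,3)=27.6324, V(4,4)=35.9594
  t=3,j=0: stock 26.1120 → up 34.7290 (V=88.8910), down 20.8896 (V=102.7304). Price 78.6507; hedge Δ=-1.0000, bond B=104.7627.
  t=3,j=1: stock 43.4112 → up 57.7369 (V=65.8831), down 34.7290 (V=88.8910). Price 61.3515; hedge Δ=-1.0000, bond B=104.7627.
  t=3,j=2: stock 72.1711 → up 95.9876 (V=27.6324), down 57.7369 (V=65.8831). Price 32.5916; hedge Δ=-1.0000, bond B=104.7627.
  t=3,j=3: stock 119.9845 → up 159.5794 (V=35.9594), down 95.9876 (V=27.6324). Price 28.4768; hedge Δ=0.1309, bond B=12.7656.
  t=2,j=0: stock 32.6400 → up 43.4112 (V=61.3515), down 26.1120 (V=78.6507). Price 56.1420; hedge Δ=-1.0000, bond B=88.7820.
  t=2,j=1: stock 54.2640 → up 72.1711 (V=32.5916), down 43.4112 (V=61.3515). Price 34.5180; hedge Δ=-1.0000, bond B=88.7820.
  t=2,j=2: stock 90.2139 → up 119.9845 (V=28.4768), down 72.1711 (V=32.5916). Price 25.1198; hedge Δ=-0.0861, bond B=32.8835.
  t=1,j=0: stock 40.8000 → up 54.2640 (V=34.5180), down 32.6400 (V=56.1420). Price 34.4389; hedge Δ=-1.0000, bond B=75.2389.
  t=1,j=1: stock 67.8300 → up 90.2139 (V=25.1198), down 54.2640 (V=34.5180). Price 23.5421; hedge Δ=-0.2614, bond B=41.2744.
  t=0,j=0: stock 51.0000 → up 67.8300 (V=23.5421), down 40.8000 (V=34.4389). Price 22.5645; hedge Δ=-0.4031, bond B=43.1246.
Check: Δ(0,0)·S0 + B(0,0) = 22.5645 = V0.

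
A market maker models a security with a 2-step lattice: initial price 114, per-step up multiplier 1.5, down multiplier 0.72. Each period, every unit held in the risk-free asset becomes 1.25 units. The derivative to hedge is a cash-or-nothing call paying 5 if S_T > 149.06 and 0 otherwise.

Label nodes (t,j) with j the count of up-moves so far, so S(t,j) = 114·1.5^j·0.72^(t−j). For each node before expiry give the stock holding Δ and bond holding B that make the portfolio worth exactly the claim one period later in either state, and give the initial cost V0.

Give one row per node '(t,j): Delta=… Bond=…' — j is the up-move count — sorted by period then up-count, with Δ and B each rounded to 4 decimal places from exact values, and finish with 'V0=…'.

Since d<R<u, set p* = (R−d)/(u−d) = 0.6795; price each node as the discounted p*-expectation of its children.
Terminal payoffs: V(2,0)=0.0000, V(2,1)=0.0000, V(2,2)=5.0000
  t=1,j=0: stock 82.0800 → up 123.1200 (V=0.0000), down 59.0976 (V=0.0000). Price 0.0000; hedge Δ=0.0000, bond B=0.0000.
  t=1,j=1: stock 171.0000 → up 256.5000 (V=5.0000), down 123.1200 (V=0.0000). Price 2.7179; hedge Δ=0.0375, bond B=-3.6923.
  t=0,j=0: stock 114.0000 → up 171.0000 (V=2.7179), down 82.0800 (V=0.0000). Price 1.4774; hedge Δ=0.0306, bond B=-2.0071.
Self-financing check: at every node Δ·S+B equals the discounted successor values.

(0,0): Delta=0.0306 Bond=-2.0071
(1,0): Delta=0.0000 Bond=0.0000
(1,1): Delta=0.0375 Bond=-3.6923
V0=1.4774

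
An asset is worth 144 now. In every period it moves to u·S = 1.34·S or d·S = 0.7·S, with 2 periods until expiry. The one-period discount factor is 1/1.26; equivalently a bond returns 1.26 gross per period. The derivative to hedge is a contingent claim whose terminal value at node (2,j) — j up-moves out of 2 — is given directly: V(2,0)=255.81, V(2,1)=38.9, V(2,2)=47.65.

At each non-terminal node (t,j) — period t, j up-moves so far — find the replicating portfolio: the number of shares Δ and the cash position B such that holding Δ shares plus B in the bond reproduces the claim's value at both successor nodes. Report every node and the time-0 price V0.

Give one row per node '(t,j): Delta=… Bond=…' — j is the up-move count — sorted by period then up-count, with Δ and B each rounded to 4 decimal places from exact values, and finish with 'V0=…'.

The replicating-portfolio and risk-neutral prices coincide; use p* = (1.26−0.7)/(1.34−0.7) = 0.8750 for the latter.
Payoff layer (t=2): V(2,0)=255.8100, V(2,1)=38.9000, V(2,2)=47.6500
  t=1,j=0: stock 100.8000 → up 135.0720 (V=38.9000), down 70.5600 (V=255.8100). Price 52.3919; hedge Δ=-3.3623, bond B=391.3137.
  t=1,j=1: stock 192.9600 → up 258.5664 (V=47.6500), down 135.0720 (V=38.9000). Price 36.9494; hedge Δ=0.0709, bond B=23.2775.
  t=0,j=0: stock 144.0000 → up 192.9600 (V=36.9494), down 100.8000 (V=52.3919). Price 30.8569; hedge Δ=-0.1676, bond B=54.9858.
Each (Δ,B) replicates both successor values, so the strategy is self-financing and V0 is arbitrage-free.

(0,0): Delta=-0.1676 Bond=54.9858
(1,0): Delta=-3.3623 Bond=391.3137
(1,1): Delta=0.0709 Bond=23.2775
V0=30.8569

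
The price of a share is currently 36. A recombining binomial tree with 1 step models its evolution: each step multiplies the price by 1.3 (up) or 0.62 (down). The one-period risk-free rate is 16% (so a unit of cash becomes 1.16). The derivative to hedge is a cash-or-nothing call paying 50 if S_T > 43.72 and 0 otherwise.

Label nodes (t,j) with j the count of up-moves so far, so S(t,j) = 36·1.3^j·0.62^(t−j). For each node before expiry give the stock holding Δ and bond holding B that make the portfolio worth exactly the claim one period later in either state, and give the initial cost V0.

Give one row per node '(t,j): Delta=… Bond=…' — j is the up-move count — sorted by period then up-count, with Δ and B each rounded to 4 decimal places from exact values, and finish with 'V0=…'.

(0,0): Delta=2.0425 Bond=-39.3002
V0=34.2292

Risk-neutral probability p* = (R−d)/(u−d) = (1.16−0.62)/(1.3−0.62) = 0.7941.
Terminal values V(1,·): V(1,0)=0.0000, V(1,1)=50.0000
Node (0,0) S=36.0000: V=(p*·50.0000+(1−p*)·0.0000)/1.16=34.2292; Δ=(50.0000−0.0000)/(46.8000−22.3200)=2.0425; B=V−Δ·S=-39.3002
Self-financing check: at every node Δ·S+B equals the discounted successor values.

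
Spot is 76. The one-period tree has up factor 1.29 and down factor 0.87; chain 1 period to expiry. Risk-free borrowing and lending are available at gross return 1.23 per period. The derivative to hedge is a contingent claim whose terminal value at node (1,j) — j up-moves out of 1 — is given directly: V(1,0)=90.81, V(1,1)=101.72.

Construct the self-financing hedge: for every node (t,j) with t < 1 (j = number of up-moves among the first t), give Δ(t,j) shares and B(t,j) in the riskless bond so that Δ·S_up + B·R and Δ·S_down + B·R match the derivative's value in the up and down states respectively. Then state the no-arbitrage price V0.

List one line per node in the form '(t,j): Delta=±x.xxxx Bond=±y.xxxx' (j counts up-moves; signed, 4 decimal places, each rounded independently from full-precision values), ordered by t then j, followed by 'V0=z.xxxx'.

(0,0): Delta=0.3418 Bond=55.4559
V0=81.4321

Risk-neutral probability p* = (R−d)/(u−d) = (1.23−0.87)/(1.29−0.87) = 0.8571.
Terminal values V(1,·): V(1,0)=90.8100, V(1,1)=101.7200
  t=0,j=0: stock 76.0000 → up 98.0400 (V=101.7200), down 66.1200 (V=90.8100). Price 81.4321; hedge Δ=0.3418, bond B=55.4559.
The time-0 hedge costs 81.4321, which is the no-arbitrage price.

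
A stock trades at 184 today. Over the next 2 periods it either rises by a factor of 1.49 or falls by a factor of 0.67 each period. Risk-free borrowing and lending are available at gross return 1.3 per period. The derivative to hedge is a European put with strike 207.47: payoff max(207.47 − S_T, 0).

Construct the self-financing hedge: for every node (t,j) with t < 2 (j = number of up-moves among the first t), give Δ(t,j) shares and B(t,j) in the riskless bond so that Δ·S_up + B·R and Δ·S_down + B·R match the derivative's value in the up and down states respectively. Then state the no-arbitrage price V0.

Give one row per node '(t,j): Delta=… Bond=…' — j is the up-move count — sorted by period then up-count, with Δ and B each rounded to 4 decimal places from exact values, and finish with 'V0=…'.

(0,0): Delta=-0.2126 Bond=48.0912
(1,0): Delta=-1.0000 Bond=159.5923
(1,1): Delta=-0.1058 Bond=33.2424
V0=8.9774

Under the risk-neutral measure, an up-move has probability p* = (R−d)/(u−d) = 0.7683 and values discount at R = 1.3.
Payoff layer (t=2): V(2,0)=124.8724, V(2,1)=23.7828, V(2,2)=0.0000
  t=1,j=0: stock 123.2800 → up 183.6872 (V=23.7828), down 82.5976 (V=124.8724). Price 36.3123; hedge Δ=-1.0000, bond B=159.5923.
  t=1,j=1: stock 274.1600 → up 408.4984 (V=0.0000), down 183.6872 (V=23.7828). Price 4.2390; hedge Δ=-0.1058, bond B=33.2424.
  t=0,j=0: stock 184.0000 → up 274.1600 (V=4.2390), down 123.2800 (V=36.3123). Price 8.9774; hedge Δ=-0.2126, bond B=48.0912.
The time-0 hedge costs 8.9774, which is the no-arbitrage price.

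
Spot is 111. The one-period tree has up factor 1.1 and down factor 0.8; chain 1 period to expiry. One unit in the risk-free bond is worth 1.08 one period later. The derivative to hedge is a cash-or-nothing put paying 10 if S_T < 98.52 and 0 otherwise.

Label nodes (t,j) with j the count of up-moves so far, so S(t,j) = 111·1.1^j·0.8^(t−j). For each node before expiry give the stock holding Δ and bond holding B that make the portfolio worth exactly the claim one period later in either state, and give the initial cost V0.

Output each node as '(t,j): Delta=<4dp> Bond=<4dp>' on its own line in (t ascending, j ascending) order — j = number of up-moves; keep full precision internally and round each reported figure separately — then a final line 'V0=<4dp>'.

No-arbitrage ⇒ martingale measure with p* = (R−d)/(u−d) = 0.9333.
Terminal values V(1,·): V(1,0)=10.0000, V(1,1)=0.0000
(0,0): S=111.0000. Δ = (V_up−V_dn)/(S_up−S_dn) = (0.0000−10.0000)/(122.1000−88.8000) = -0.3003. V = [p*·0.0000 + (1−p*)·10.0000]/1.08 = 0.6173. B = V − Δ·S = 33.9506.
Self-financing check: at every node Δ·S+B equals the discounted successor values.

(0,0): Delta=-0.3003 Bond=33.9506
V0=0.6173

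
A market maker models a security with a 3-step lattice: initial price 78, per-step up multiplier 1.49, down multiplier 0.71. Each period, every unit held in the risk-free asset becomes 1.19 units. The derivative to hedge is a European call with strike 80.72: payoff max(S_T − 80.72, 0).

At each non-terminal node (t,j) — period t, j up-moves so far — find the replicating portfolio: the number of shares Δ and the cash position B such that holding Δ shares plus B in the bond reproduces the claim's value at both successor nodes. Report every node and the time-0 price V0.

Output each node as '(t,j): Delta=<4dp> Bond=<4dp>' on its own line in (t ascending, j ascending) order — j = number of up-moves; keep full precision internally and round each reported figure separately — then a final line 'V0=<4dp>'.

Under the risk-neutral measure, an up-move has probability p* = (R−d)/(u−d) = 0.6154 and values discount at R = 1.19.
Terminal payoffs: V(3,0)=0.0000, V(3,1)=0.0000, V(3,2)=42.2291, V(3,3)=177.3000
(2,0): S=39.3198. Δ = (V_up−V_dn)/(S_up−S_dn) = (0.0000−0.0000)/(58.5865−27.9171) = 0.0000. V = [p*·0.0000 + (1−p*)·0.0000]/1.19 = 0.0000. B = V − Δ·S = 0.0000.
(2,1): S=82.5162. Δ = (V_up−V_dn)/(S_up−S_dn) = (42.2291−0.0000)/(122.9491−58.5865) = 0.6561. V = [p*·42.2291 + (1−p*)·0.0000]/1.19 = 21.8380. B = V − Δ·S = -32.3020.
(2,2): S=173.1678. Δ = (V_up−V_dn)/(S_up−S_dn) = (177.3000−42.2291)/(258.0200−122.9491) = 1.0000. V = [p*·177.3000 + (1−p*)·42.2291]/1.19 = 105.3359. B = V − Δ·S = -67.8319.
(1,0): S=55.3800. Δ = (V_up−V_dn)/(S_up−S_dn) = (21.8380−0.0000)/(82.5162−39.3198) = 0.5056. V = [p*·21.8380 + (1−p*)·0.0000]/1.19 = 11.2931. B = V − Δ·S = -16.7043.
(1,1): S=116.2200. Δ = (V_up−V_dn)/(S_up−S_dn) = (105.3359−21.8380)/(173.1678−82.5162) = 0.9211. V = [p*·105.3359 + (1−p*)·21.8380]/1.19 = 61.5305. B = V − Δ·S = -45.5181.
(0,0): S=78.0000. Δ = (V_up−V_dn)/(S_up−S_dn) = (61.5305−11.2931)/(116.2200−55.3800) = 0.8257. V = [p*·61.5305 + (1−p*)·11.2931]/1.19 = 35.4692. B = V − Δ·S = -28.9377.
Check: Δ(0,0)·S0 + B(0,0) = 35.4692 = V0.

(0,0): Delta=0.8257 Bond=-28.9377
(1,0): Delta=0.5056 Bond=-16.7043
(1,1): Delta=0.9211 Bond=-45.5181
(2,0): Delta=0.0000 Bond=0.0000
(2,1): Delta=0.6561 Bond=-32.3020
(2,2): Delta=1.0000 Bond=-67.8319
V0=35.4692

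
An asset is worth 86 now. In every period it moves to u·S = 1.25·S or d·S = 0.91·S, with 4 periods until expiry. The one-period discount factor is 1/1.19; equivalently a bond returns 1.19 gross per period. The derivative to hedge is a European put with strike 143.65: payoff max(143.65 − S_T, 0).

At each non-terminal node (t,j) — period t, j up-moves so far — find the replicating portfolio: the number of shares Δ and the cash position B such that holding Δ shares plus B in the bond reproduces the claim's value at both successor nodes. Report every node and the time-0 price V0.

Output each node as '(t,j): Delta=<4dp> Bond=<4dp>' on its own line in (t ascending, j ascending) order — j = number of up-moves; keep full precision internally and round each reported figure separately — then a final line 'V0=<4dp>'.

Under the risk-neutral measure, an up-move has probability p* = (R−d)/(u−d) = 0.8235 and values discount at R = 1.19.
Payoff layer (t=4): V(4,0)=84.6755, V(4,1)=62.6411, V(4,2)=32.3741, V(4,3)=0.0000, V(4,4)=0.0000
(3,0): S=64.8071. Δ = (V_up−V_dn)/(S_up−S_dn) = (62.6411−84.6755)/(81.0089−58.9745) = -1.0000. V = [p*·62.6411 + (1−p*)·84.6755]/1.19 = 55.9072. B = V − Δ·S = 120.7143.
(3,1): S=89.0208. Δ = (V_up−V_dn)/(S_up−S_dn) = (32.3741−62.6411)/(111.2759−81.0089) = -1.0000. V = [p*·32.3741 + (1−p*)·62.6411]/1.19 = 31.6935. B = V − Δ·S = 120.7143.
(3,2): S=122.2812. Δ = (V_up−V_dn)/(S_up−S_dn) = (0.0000−32.3741)/(152.8516−111.2759) = -0.7787. V = [p*·0.0000 + (1−p*)·32.3741]/1.19 = 4.8009. B = V − Δ·S = 100.0187.
(3,3): S=167.9688. Δ = (V_up−V_dn)/(S_up−S_dn) = (0.0000−0.0000)/(209.9609−152.8516) = 0.0000. V = [p*·0.0000 + (1−p*)·0.0000]/1.19 = 0.0000. B = V − Δ·S = 0.0000.
(2,0): S=71.2166. Δ = (V_up−V_dn)/(S_up−S_dn) = (31.6935−55.9072)/(89.0207−64.8071) = -1.0000. V = [p*·31.6935 + (1−p*)·55.9072]/1.19 = 30.2240. B = V − Δ·S = 101.4406.
(2,1): S=97.8250. Δ = (V_up−V_dn)/(S_up−S_dn) = (4.8009−31.6935)/(122.2812−89.0208) = -0.8085. V = [p*·4.8009 + (1−p*)·31.6935]/1.19 = 8.0224. B = V − Δ·S = 87.1184.
(2,2): S=134.3750. Δ = (V_up−V_dn)/(S_up−S_dn) = (0.0000−4.8009)/(167.9688−122.2812) = -0.1051. V = [p*·0.0000 + (1−p*)·4.8009]/1.19 = 0.7119. B = V − Δ·S = 14.8322.
(1,0): S=78.2600. Δ = (V_up−V_dn)/(S_up−S_dn) = (8.0224−30.2240)/(97.8250−71.2166) = -0.8344. V = [p*·8.0224 + (1−p*)·30.2240]/1.19 = 10.0339. B = V − Δ·S = 75.3326.
(1,1): S=107.5000. Δ = (V_up−V_dn)/(S_up−S_dn) = (0.7119−8.0224)/(134.3750−97.8250) = -0.2000. V = [p*·0.7119 + (1−p*)·8.0224]/1.19 = 1.6824. B = V − Δ·S = 23.1837.
(0,0): S=86.0000. Δ = (V_up−V_dn)/(S_up−S_dn) = (1.6824−10.0339)/(107.5000−78.2600) = -0.2856. V = [p*·1.6824 + (1−p*)·10.0339]/1.19 = 2.6522. B = V − Δ·S = 27.2155.
Each (Δ,B) replicates both successor values, so the strategy is self-financing and V0 is arbitrage-free.

(0,0): Delta=-0.2856 Bond=27.2155
(1,0): Delta=-0.8344 Bond=75.3326
(1,1): Delta=-0.2000 Bond=23.1837
(2,0): Delta=-1.0000 Bond=101.4406
(2,1): Delta=-0.8085 Bond=87.1184
(2,2): Delta=-0.1051 Bond=14.8322
(3,0): Delta=-1.0000 Bond=120.7143
(3,1): Delta=-1.0000 Bond=120.7143
(3,2): Delta=-0.7787 Bond=100.0187
(3,3): Delta=0.0000 Bond=0.0000
V0=2.6522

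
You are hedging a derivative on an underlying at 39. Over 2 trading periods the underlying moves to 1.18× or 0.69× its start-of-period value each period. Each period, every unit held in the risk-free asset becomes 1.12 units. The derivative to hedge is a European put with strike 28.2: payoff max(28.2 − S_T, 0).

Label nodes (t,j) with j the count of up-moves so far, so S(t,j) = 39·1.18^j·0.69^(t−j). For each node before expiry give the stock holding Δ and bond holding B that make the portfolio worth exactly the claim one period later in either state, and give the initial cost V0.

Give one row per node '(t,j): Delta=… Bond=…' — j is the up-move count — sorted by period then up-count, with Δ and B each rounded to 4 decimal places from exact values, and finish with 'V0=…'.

Under the risk-neutral measure, an up-move has probability p* = (R−d)/(u−d) = 0.8776 and values discount at R = 1.12.
Terminal payoffs: V(2,0)=9.6321, V(2,1)=0.0000, V(2,2)=0.0000
  t=1,j=0: stock 26.9100 → up 31.7538 (V=0.0000), down 18.5679 (V=9.6321). Price 1.0531; hedge Δ=-0.7305, bond B=20.7104.
  t=1,j=1: stock 46.0200 → up 54.3036 (V=0.0000), down 31.7538 (V=0.0000). Price 0.0000; hedge Δ=0.0000, bond B=0.0000.
  t=0,j=0: stock 39.0000 → up 46.0200 (V=0.0000), down 26.9100 (V=1.0531). Price 0.1151; hedge Δ=-0.0551, bond B=2.2643.
Each (Δ,B) replicates both successor values, so the strategy is self-financing and V0 is arbitrage-free.

(0,0): Delta=-0.0551 Bond=2.2643
(1,0): Delta=-0.7305 Bond=20.7104
(1,1): Delta=0.0000 Bond=0.0000
V0=0.1151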